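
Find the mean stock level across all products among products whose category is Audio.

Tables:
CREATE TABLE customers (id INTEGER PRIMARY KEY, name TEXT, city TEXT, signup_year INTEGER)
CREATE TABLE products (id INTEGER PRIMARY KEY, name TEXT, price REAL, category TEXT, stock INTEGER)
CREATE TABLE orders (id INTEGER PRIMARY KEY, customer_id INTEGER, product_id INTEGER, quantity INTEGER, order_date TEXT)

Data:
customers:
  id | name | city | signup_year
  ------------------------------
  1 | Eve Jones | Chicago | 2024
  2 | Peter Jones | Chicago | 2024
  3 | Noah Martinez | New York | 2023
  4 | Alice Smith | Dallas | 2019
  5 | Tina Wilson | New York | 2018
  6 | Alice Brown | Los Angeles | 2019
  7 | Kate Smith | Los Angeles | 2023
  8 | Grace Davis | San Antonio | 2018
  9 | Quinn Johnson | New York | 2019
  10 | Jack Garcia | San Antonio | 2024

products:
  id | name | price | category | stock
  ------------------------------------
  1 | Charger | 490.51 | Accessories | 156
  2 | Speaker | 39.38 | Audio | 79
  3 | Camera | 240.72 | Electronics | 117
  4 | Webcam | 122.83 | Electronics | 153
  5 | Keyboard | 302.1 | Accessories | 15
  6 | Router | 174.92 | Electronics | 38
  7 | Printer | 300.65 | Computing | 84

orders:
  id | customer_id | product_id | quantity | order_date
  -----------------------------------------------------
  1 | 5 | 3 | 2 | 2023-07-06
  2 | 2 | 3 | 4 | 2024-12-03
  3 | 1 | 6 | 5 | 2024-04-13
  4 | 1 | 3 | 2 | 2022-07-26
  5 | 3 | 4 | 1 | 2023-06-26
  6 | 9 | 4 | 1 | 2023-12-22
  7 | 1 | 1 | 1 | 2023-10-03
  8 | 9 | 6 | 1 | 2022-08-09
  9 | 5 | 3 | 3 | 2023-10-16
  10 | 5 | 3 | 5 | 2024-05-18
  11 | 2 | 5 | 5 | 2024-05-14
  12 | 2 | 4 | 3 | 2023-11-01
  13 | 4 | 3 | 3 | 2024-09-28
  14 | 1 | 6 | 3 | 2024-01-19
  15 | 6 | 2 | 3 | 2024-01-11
SELECT AVG(stock) FROM products WHERE category = 'Audio'

Execution result:
79.00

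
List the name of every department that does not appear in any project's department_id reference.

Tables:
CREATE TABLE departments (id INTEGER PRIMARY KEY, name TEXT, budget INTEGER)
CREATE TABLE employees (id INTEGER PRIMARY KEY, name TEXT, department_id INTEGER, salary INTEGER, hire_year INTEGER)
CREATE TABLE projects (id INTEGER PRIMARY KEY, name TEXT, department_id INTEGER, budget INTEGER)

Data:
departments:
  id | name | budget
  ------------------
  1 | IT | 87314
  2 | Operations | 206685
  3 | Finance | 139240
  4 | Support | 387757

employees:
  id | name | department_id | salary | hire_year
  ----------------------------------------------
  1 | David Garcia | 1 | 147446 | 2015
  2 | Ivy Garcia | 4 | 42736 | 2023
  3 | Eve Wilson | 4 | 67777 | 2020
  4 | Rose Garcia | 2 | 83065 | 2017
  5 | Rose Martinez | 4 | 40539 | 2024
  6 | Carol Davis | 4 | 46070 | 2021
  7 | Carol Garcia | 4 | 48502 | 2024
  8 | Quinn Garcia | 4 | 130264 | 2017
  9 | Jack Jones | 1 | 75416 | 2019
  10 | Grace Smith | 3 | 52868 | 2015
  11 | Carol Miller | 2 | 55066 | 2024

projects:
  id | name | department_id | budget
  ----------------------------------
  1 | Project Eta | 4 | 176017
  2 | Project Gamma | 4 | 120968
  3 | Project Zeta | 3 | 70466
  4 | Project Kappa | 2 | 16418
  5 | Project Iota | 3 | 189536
SELECT p.name FROM departments p LEFT JOIN projects c ON c.department_id = p.id WHERE c.id IS NULL

Execution result:
IT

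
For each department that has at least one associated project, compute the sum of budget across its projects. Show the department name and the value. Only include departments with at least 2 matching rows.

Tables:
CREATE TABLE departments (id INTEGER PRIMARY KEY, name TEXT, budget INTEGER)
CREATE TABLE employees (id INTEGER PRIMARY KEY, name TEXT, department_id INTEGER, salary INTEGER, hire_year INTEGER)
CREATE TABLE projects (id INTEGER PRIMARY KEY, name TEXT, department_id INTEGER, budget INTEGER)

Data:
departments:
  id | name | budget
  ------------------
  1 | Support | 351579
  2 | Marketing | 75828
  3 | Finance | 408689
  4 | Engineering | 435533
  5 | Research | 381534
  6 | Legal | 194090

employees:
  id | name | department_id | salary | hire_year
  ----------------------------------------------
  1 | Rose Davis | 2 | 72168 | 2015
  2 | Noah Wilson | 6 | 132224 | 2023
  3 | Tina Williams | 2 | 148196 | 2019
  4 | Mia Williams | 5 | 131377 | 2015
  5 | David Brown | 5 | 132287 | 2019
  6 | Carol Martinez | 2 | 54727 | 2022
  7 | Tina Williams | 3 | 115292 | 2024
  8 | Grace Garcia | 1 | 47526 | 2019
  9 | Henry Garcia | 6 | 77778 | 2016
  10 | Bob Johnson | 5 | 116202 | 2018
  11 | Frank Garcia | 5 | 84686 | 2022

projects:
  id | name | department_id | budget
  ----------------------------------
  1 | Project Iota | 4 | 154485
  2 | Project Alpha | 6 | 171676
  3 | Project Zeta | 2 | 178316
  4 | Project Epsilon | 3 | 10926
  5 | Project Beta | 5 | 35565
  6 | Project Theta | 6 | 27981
SELECT p.name, SUM(c.budget) AS sum_budget FROM projects c JOIN departments p ON c.department_id = p.id GROUP BY p.id, p.name HAVING COUNT(*) >= 2

Execution result:
name | sum_budget
Legal | 199657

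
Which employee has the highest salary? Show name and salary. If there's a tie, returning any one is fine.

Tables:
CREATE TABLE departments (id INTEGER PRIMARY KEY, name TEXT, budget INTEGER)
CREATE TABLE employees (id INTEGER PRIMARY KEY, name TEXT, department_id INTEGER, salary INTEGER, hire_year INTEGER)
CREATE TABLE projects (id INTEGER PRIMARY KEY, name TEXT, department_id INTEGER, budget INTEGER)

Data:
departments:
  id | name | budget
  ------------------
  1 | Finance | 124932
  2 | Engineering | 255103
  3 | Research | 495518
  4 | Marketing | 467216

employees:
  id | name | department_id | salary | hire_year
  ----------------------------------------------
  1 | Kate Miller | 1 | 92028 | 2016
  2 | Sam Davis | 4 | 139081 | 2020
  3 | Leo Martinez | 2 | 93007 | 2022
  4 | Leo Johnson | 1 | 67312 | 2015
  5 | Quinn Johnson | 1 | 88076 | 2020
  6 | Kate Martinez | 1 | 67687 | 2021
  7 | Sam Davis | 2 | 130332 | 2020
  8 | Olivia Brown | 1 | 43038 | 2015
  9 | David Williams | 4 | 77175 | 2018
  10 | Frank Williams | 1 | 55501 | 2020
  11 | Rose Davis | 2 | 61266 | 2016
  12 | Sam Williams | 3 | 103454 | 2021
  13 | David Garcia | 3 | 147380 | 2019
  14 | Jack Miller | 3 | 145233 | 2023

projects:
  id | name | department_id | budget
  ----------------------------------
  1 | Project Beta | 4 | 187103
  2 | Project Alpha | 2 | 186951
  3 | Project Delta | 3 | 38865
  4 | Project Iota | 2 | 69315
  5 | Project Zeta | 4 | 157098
SELECT name, salary FROM employees ORDER BY salary DESC LIMIT 1

Execution result:
name | salary
David Garcia | 147380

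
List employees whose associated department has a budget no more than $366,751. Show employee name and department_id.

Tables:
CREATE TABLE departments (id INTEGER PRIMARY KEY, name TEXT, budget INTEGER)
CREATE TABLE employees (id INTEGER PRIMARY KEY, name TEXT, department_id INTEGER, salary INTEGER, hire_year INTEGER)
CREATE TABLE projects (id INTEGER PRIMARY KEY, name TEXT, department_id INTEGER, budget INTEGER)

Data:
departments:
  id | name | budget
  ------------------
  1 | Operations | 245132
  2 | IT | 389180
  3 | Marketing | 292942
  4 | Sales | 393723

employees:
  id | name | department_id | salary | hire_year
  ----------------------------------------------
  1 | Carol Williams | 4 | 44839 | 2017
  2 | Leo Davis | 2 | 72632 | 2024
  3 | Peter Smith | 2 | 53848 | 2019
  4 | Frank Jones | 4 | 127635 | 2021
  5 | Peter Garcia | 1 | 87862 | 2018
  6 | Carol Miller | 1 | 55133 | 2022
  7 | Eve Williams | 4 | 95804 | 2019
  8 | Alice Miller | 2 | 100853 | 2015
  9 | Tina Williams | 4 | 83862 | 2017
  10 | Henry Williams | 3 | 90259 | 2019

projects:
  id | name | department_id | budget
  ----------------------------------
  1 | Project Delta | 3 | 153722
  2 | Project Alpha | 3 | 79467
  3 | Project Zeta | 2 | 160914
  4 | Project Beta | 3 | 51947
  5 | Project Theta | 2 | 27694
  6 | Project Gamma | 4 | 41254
SELECT name, department_id FROM employees WHERE department_id IN (SELECT id FROM departments WHERE budget <= 366751)

Execution result:
name | department_id
Peter Garcia | 1
Carol Miller | 1
Henry Williams | 3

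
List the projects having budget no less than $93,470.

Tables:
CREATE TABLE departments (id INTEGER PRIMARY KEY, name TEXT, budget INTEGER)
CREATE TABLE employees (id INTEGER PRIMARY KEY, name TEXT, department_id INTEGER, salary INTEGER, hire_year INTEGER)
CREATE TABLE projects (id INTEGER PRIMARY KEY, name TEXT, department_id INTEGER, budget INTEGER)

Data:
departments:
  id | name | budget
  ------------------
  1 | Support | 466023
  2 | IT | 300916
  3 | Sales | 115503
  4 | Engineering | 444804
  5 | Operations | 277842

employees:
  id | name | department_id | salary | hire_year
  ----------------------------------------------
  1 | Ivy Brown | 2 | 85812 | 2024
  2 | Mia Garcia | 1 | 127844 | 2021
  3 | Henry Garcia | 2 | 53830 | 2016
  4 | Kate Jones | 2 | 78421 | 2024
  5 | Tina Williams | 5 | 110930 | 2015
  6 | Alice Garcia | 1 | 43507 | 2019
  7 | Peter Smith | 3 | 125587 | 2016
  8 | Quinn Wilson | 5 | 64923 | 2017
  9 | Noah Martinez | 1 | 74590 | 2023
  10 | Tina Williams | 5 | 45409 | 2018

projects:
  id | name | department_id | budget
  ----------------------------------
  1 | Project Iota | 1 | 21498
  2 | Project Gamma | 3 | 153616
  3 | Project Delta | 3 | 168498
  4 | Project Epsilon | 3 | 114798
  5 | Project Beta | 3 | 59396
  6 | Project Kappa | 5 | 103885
SELECT name, budget FROM projects WHERE budget >= 93470

Execution result:
name | budget
Project Gamma | 153616
Project Delta | 168498
Project Epsilon | 114798
Project Kappa | 103885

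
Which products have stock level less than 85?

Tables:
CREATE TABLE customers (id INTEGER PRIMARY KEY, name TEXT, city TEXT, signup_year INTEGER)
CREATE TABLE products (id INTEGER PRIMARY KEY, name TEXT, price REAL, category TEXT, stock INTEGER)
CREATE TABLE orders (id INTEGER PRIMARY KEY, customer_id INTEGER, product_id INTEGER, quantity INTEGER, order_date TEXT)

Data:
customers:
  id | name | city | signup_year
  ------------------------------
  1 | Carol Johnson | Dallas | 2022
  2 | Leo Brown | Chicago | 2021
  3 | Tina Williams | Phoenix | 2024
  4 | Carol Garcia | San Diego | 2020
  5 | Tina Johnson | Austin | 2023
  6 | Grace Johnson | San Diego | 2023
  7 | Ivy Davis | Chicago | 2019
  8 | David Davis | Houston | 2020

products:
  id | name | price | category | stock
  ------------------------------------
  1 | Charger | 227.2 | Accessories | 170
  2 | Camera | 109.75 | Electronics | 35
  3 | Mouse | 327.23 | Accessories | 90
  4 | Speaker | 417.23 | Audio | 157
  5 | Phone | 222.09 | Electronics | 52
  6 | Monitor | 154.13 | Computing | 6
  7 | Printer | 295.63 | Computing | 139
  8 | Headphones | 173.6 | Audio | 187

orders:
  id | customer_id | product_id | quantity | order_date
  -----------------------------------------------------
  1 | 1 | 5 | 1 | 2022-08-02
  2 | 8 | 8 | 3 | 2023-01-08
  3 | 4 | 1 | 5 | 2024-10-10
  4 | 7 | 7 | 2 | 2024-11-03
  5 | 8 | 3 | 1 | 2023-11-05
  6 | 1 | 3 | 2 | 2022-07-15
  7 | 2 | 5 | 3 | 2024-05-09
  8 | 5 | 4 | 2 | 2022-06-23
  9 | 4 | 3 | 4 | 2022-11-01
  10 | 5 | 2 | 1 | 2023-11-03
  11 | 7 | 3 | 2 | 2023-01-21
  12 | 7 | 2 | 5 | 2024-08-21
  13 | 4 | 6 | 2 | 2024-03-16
SELECT name, stock FROM products WHERE stock < 85

Execution result:
name | stock
Camera | 35
Phone | 52
Monitor | 6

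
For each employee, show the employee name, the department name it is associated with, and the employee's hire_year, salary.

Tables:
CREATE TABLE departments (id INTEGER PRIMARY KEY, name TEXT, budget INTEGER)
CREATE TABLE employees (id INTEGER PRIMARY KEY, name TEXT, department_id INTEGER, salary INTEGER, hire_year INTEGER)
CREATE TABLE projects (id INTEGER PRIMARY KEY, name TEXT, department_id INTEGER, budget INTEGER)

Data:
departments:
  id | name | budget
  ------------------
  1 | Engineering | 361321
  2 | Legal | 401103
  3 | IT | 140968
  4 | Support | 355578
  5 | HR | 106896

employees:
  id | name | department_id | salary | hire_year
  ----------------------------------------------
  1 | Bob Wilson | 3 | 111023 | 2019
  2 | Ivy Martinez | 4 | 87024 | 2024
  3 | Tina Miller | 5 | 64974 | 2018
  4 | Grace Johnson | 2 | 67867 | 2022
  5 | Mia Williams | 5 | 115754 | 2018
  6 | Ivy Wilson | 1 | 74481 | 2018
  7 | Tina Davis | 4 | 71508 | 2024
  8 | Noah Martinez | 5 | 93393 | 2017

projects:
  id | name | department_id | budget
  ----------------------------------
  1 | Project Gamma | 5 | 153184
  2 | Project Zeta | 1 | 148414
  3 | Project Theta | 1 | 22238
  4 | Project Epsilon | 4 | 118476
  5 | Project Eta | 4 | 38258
SELECT c.name, p.name AS department, c.hire_year, c.salary FROM employees c JOIN departments p ON c.department_id = p.id

Execution result:
name | department | hire_year | salary
Bob Wilson | IT | 2019 | 111023
Ivy Martinez | Support | 2024 | 87024
Tina Miller | HR | 2018 | 64974
Grace Johnson | Legal | 2022 | 67867
Mia Williams | HR | 2018 | 115754
Ivy Wilson | Engineering | 2018 | 74481
Tina Davis | Support | 2024 | 71508
Noah Martinez | HR | 2017 | 93393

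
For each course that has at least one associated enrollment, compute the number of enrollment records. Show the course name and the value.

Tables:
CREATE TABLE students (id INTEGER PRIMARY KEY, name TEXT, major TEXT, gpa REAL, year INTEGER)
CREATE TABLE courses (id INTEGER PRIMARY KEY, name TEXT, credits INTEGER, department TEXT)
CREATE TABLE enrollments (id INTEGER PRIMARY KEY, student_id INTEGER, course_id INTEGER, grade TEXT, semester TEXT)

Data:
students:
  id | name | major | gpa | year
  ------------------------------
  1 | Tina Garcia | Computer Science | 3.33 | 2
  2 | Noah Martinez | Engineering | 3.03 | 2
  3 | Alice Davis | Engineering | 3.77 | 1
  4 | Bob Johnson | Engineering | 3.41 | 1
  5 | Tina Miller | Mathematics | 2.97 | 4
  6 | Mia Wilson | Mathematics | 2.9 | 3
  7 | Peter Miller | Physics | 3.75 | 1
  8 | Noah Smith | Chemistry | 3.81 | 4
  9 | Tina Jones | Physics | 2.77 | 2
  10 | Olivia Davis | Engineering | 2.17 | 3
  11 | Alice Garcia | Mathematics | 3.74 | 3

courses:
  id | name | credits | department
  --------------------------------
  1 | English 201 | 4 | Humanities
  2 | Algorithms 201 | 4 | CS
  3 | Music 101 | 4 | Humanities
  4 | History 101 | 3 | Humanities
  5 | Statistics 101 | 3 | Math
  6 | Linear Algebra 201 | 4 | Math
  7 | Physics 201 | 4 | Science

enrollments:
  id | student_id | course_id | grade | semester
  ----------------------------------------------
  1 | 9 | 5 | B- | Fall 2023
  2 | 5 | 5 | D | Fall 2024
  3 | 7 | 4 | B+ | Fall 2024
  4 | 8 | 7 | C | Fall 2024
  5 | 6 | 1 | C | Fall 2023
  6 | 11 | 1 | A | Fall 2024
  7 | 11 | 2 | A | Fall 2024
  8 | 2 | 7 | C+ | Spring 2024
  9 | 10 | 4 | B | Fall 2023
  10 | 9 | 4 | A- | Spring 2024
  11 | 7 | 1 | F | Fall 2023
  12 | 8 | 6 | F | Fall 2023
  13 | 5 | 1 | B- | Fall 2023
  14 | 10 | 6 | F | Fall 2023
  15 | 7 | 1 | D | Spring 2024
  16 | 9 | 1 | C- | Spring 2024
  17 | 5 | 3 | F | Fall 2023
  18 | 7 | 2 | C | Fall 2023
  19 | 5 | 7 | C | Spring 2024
SELECT p.name, COUNT(*) AS n FROM enrollments c JOIN courses p ON c.course_id = p.id GROUP BY p.id, p.name

Execution result:
name | n
English 201 | 6
Algorithms 201 | 2
Music 101 | 1
History 101 | 3
Statistics 101 | 2
Linear Algebra 201 | 2
Physics 201 | 3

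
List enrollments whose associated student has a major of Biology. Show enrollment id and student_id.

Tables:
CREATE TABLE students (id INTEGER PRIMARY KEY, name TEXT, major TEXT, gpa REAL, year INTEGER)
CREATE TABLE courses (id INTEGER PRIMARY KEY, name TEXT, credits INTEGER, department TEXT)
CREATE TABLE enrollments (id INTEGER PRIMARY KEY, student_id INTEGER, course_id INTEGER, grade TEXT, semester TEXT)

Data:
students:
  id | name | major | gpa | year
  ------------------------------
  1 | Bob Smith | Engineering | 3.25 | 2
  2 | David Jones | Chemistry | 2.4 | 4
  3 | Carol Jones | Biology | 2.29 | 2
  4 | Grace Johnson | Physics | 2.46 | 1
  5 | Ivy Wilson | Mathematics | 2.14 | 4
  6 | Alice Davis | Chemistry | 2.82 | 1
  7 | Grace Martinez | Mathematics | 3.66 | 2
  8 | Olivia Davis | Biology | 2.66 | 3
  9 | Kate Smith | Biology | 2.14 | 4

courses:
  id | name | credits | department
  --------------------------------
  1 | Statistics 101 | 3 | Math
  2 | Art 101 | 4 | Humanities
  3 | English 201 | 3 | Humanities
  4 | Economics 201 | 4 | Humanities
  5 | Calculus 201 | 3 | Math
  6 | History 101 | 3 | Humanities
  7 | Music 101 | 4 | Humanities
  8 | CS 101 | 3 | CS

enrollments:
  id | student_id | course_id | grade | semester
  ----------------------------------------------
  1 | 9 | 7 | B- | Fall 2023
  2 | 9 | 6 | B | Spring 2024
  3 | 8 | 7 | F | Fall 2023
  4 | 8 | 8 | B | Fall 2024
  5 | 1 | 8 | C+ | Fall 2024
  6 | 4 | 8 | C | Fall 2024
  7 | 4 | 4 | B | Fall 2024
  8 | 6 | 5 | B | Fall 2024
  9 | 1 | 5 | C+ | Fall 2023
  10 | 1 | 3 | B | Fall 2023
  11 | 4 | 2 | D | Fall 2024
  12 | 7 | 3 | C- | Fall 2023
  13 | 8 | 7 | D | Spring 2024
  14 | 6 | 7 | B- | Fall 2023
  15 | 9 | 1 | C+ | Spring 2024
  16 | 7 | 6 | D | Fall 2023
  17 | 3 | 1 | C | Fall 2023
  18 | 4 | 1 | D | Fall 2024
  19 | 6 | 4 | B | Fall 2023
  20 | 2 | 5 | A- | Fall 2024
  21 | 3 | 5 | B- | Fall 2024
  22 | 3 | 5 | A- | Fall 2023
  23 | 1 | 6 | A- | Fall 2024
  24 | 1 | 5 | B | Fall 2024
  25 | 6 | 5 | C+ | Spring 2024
SELECT id, student_id FROM enrollments WHERE student_id IN (SELECT id FROM students WHERE major = 'Biology')

Execution result:
id | student_id
1 | 9
2 | 9
3 | 8
4 | 8
13 | 8
15 | 9
17 | 3
21 | 3
22 | 3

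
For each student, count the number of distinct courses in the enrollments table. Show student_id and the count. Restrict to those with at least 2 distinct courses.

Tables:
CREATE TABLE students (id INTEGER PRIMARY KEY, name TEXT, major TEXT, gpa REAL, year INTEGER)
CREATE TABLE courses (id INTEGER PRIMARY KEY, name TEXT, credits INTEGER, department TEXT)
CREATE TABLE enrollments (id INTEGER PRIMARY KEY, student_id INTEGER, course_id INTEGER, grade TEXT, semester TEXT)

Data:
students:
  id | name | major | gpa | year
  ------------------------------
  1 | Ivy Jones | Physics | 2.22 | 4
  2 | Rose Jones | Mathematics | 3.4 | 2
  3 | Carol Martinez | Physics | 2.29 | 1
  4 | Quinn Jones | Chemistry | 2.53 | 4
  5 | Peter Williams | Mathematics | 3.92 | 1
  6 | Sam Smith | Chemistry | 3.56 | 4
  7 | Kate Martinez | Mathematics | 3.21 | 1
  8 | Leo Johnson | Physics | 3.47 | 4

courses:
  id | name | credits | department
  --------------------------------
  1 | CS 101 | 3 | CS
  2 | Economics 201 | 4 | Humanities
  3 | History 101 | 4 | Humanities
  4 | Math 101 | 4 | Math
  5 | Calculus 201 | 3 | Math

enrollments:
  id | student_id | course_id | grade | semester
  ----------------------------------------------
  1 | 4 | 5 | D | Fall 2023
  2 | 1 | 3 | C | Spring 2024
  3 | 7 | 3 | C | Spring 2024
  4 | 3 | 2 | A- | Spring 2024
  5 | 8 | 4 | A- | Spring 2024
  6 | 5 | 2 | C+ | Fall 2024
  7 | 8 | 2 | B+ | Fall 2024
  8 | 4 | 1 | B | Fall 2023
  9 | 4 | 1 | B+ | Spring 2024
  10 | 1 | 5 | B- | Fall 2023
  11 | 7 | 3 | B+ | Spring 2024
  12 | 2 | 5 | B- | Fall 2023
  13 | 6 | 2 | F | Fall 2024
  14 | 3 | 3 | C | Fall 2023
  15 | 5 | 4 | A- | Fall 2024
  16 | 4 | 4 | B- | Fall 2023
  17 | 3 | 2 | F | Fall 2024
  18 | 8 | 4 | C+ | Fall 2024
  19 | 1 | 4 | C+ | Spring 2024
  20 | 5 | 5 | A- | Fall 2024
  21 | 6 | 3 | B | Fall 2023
SELECT student_id, COUNT(DISTINCT course_id) AS distinct_course_count FROM enrollments GROUP BY student_id HAVING COUNT(DISTINCT course_id) >= 2

Execution result:
student_id | distinct_course_count
1 | 3
3 | 2
4 | 3
5 | 3
6 | 2
8 | 2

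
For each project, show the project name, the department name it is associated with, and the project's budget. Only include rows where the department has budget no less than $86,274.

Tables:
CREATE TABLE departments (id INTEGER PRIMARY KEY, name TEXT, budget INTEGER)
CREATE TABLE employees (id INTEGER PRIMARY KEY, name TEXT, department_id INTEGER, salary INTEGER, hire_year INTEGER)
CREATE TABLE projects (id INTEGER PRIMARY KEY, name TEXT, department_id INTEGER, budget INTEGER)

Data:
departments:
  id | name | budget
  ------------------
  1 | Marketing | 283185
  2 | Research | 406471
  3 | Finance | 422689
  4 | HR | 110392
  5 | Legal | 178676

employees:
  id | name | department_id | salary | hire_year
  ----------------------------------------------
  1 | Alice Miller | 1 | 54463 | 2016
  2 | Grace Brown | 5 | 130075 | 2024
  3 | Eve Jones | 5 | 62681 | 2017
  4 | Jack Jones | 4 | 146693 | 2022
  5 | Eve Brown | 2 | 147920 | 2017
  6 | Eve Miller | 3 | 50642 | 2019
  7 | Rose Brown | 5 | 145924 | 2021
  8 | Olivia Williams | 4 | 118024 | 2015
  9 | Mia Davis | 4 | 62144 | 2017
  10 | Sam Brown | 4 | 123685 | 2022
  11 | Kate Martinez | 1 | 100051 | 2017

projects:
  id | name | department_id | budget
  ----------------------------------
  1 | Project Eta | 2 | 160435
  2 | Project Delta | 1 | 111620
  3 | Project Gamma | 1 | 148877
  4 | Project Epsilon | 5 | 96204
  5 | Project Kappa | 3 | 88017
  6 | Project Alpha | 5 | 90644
SELECT c.name, p.name AS department, c.budget FROM projects c JOIN departments p ON c.department_id = p.id WHERE p.budget >= 86274

Execution result:
name | department | budget
Project Eta | Research | 160435
Project Delta | Marketing | 111620
Project Gamma | Marketing | 148877
Project Epsilon | Legal | 96204
Project Kappa | Finance | 88017
Project Alpha | Legal | 90644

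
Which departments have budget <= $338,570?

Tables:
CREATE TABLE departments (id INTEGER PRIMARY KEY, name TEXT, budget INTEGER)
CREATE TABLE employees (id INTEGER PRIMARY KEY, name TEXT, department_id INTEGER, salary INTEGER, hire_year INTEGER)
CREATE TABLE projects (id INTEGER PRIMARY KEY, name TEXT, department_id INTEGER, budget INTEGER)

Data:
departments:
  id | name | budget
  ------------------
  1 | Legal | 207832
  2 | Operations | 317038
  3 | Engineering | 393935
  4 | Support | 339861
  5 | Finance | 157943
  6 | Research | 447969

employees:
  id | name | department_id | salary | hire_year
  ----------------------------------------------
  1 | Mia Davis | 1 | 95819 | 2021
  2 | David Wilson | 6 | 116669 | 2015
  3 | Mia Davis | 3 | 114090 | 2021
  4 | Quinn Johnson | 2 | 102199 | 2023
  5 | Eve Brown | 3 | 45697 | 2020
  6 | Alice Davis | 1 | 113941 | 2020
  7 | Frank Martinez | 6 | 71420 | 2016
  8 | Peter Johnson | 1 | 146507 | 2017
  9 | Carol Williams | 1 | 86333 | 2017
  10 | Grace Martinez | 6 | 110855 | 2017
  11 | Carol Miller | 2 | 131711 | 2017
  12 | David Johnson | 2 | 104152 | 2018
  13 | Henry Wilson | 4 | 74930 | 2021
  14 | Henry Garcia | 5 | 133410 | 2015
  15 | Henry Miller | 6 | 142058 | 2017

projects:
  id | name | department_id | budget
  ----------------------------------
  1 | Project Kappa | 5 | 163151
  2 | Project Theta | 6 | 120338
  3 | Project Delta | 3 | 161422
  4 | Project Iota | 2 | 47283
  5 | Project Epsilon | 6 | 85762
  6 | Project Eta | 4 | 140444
SELECT name, budget FROM departments WHERE budget <= 338570

Execution result:
name | budget
Legal | 207832
Operations | 317038
Finance | 157943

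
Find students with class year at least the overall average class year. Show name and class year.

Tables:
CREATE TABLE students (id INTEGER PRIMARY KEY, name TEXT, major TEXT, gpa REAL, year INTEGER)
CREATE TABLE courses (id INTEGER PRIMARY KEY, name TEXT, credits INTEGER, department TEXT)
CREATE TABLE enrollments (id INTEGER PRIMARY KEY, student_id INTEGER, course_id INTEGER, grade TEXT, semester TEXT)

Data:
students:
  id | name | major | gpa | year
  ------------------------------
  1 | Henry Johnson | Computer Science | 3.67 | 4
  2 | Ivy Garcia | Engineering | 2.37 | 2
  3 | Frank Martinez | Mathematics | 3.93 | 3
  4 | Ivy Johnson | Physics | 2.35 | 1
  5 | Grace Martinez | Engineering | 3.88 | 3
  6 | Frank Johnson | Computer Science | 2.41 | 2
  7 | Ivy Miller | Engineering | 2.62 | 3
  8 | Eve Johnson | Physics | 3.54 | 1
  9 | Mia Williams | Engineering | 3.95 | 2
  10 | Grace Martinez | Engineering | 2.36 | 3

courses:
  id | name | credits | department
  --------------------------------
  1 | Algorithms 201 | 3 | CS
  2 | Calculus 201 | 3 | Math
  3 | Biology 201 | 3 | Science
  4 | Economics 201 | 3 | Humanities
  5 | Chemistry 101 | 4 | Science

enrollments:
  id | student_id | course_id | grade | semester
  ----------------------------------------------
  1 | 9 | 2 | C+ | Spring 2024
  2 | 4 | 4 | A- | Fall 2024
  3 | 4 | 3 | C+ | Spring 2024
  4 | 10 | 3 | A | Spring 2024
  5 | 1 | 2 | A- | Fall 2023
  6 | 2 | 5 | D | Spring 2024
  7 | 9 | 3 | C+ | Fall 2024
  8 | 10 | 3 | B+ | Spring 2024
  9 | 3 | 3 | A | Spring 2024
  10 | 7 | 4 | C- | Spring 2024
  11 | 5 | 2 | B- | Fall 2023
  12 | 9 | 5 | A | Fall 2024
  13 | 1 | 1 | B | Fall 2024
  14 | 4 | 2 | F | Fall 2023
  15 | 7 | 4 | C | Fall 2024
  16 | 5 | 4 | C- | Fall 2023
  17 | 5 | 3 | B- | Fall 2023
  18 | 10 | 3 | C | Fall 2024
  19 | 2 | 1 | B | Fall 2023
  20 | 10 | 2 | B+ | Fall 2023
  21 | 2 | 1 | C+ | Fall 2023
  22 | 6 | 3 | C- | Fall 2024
SELECT name, year FROM students WHERE year >= (SELECT AVG(year) FROM students)

Execution result:
name | year
Henry Johnson | 4
Frank Martinez | 3
Grace Martinez | 3
Ivy Miller | 3
Grace Martinez | 3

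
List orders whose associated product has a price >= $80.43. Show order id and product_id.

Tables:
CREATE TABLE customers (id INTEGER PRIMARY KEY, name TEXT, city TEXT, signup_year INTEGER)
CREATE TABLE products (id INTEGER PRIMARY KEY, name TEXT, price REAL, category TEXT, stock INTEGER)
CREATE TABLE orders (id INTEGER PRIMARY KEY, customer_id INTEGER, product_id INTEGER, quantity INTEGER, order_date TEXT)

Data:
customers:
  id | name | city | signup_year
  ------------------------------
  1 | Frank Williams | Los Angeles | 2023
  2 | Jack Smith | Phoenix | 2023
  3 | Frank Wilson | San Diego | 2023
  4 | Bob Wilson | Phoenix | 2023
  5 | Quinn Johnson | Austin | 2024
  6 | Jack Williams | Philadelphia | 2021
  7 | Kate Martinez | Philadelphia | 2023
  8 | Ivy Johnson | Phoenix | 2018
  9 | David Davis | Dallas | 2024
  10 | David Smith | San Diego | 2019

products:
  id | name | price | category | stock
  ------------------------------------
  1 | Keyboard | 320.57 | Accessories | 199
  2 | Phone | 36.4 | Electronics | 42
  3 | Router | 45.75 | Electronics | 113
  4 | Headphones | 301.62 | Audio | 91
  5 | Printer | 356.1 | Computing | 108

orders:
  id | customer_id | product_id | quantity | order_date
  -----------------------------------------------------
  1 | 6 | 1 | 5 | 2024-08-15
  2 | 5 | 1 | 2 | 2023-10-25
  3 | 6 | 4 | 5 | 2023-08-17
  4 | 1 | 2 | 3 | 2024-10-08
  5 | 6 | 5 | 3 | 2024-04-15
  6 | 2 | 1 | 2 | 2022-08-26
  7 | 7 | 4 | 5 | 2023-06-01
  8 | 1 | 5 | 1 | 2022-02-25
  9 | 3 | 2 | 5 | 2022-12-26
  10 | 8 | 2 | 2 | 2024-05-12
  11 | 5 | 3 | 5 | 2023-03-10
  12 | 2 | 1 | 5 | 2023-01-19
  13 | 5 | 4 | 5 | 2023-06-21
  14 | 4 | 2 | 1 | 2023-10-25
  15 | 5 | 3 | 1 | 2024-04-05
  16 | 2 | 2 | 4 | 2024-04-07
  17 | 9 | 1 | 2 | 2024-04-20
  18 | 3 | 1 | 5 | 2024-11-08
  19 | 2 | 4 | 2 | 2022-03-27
SELECT id, product_id FROM orders WHERE product_id IN (SELECT id FROM products WHERE price >= 80.43)

Execution result:
id | product_id
1 | 1
2 | 1
3 | 4
5 | 5
6 | 1
7 | 4
8 | 5
12 | 1
13 | 4
17 | 1
18 | 1
19 | 4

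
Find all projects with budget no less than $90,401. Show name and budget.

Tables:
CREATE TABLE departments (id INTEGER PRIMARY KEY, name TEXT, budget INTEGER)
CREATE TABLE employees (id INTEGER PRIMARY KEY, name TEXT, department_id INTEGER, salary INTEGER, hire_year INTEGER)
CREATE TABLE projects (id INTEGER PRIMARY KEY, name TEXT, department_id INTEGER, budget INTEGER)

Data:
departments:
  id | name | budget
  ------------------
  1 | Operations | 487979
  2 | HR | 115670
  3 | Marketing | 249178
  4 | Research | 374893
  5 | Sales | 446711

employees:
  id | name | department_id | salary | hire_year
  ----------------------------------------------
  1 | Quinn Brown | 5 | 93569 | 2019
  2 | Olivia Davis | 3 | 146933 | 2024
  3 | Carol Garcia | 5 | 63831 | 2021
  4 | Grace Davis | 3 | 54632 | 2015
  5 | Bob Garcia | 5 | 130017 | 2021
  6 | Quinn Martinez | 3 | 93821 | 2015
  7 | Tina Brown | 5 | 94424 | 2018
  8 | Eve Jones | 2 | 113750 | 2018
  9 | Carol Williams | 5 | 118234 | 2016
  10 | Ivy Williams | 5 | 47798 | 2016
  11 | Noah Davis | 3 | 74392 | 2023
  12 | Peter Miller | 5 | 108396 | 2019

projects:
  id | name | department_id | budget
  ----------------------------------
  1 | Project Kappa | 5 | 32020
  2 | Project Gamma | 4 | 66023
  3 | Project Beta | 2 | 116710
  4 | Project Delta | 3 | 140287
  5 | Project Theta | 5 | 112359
SELECT name, budget FROM projects WHERE budget >= 90401

Execution result:
name | budget
Project Beta | 116710
Project Delta | 140287
Project Theta | 112359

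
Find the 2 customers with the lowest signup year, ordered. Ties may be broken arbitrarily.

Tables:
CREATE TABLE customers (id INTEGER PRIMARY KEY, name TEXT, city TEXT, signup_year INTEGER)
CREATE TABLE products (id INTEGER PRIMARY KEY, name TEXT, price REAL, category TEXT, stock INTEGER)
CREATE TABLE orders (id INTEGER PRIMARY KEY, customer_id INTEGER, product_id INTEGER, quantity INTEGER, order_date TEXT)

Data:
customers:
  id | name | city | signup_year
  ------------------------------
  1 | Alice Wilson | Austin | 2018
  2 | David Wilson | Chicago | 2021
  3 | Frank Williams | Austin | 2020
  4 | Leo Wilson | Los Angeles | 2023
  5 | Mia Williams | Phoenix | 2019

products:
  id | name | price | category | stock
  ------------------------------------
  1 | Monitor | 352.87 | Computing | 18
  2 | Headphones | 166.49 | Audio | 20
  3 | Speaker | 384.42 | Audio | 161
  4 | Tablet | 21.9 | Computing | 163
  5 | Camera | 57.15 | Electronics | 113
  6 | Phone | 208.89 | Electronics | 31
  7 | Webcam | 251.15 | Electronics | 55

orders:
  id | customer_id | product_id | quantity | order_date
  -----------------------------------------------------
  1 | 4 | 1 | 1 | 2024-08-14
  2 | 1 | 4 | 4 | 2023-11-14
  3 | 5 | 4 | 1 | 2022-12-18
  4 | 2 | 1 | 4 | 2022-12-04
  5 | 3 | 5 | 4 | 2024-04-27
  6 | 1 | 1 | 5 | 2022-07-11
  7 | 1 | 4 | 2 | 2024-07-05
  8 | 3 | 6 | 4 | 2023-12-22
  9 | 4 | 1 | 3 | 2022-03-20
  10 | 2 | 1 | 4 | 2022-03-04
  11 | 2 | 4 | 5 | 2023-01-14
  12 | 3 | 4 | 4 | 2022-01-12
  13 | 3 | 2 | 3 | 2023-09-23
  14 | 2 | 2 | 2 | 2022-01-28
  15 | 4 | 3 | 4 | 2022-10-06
SELECT name, signup_year FROM customers ORDER BY signup_year ASC LIMIT 2

Execution result:
name | signup_year
Alice Wilson | 2018
Mia Williams | 2019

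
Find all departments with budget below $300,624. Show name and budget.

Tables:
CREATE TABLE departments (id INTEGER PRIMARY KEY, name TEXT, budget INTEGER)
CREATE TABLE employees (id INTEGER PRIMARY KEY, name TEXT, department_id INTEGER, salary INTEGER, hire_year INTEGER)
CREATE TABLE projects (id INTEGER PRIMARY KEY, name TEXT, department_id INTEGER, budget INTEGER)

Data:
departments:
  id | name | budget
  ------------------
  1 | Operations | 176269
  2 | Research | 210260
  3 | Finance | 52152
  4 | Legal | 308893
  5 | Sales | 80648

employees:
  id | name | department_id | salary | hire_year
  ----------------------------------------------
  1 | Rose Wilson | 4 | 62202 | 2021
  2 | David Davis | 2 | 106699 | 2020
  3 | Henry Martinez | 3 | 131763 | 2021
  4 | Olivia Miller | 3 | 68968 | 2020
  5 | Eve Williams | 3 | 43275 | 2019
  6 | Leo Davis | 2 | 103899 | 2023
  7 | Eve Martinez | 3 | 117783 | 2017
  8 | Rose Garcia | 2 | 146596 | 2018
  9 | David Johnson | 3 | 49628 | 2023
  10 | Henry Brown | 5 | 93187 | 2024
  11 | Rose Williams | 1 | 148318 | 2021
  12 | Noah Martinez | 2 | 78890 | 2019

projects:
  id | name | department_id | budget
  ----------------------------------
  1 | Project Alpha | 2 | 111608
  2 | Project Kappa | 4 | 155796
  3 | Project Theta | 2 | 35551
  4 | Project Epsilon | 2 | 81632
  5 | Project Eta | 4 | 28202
SELECT name, budget FROM departments WHERE budget < 300624

Execution result:
name | budget
Operations | 176269
Research | 210260
Finance | 52152
Sales | 80648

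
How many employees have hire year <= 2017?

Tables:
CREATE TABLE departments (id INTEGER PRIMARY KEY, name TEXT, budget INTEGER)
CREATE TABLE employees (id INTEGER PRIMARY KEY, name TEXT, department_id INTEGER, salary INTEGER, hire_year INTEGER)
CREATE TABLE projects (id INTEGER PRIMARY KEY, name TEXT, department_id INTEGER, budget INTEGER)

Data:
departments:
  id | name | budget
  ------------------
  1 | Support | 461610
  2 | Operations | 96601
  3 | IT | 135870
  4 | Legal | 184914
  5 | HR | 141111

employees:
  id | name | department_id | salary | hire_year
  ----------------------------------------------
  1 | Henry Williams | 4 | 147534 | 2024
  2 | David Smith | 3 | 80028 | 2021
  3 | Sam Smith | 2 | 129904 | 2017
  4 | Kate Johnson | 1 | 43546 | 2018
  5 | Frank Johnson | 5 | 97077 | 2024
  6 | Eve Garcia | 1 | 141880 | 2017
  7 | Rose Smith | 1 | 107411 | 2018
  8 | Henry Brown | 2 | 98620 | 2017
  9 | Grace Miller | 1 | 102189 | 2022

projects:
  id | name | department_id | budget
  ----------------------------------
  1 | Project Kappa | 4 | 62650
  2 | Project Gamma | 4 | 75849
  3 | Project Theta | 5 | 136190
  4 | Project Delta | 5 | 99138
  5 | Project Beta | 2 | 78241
SELECT COUNT(*) FROM employees WHERE hire_year <= 2017

Execution result:
3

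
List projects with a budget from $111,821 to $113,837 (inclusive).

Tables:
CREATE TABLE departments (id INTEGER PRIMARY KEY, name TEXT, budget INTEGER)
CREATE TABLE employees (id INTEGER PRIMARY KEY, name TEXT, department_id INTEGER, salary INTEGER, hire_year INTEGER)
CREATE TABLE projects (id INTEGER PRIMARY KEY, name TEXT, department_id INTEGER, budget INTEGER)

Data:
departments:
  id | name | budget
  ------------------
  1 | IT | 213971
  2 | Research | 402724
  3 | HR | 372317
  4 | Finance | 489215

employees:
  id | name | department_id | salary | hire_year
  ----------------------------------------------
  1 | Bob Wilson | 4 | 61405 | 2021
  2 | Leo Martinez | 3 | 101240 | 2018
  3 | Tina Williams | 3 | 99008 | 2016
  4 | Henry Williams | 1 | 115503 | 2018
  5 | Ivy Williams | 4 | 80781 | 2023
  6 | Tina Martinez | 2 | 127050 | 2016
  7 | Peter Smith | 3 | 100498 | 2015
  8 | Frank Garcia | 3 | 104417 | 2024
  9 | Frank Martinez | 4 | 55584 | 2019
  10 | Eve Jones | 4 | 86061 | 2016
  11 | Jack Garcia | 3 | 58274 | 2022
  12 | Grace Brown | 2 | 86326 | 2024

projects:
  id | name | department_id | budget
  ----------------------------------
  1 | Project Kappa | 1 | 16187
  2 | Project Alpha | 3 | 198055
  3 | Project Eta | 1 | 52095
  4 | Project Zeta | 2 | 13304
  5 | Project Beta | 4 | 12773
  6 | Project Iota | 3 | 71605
SELECT name, budget FROM projects WHERE budget BETWEEN 111821 AND 113837

Execution result:
(no rows)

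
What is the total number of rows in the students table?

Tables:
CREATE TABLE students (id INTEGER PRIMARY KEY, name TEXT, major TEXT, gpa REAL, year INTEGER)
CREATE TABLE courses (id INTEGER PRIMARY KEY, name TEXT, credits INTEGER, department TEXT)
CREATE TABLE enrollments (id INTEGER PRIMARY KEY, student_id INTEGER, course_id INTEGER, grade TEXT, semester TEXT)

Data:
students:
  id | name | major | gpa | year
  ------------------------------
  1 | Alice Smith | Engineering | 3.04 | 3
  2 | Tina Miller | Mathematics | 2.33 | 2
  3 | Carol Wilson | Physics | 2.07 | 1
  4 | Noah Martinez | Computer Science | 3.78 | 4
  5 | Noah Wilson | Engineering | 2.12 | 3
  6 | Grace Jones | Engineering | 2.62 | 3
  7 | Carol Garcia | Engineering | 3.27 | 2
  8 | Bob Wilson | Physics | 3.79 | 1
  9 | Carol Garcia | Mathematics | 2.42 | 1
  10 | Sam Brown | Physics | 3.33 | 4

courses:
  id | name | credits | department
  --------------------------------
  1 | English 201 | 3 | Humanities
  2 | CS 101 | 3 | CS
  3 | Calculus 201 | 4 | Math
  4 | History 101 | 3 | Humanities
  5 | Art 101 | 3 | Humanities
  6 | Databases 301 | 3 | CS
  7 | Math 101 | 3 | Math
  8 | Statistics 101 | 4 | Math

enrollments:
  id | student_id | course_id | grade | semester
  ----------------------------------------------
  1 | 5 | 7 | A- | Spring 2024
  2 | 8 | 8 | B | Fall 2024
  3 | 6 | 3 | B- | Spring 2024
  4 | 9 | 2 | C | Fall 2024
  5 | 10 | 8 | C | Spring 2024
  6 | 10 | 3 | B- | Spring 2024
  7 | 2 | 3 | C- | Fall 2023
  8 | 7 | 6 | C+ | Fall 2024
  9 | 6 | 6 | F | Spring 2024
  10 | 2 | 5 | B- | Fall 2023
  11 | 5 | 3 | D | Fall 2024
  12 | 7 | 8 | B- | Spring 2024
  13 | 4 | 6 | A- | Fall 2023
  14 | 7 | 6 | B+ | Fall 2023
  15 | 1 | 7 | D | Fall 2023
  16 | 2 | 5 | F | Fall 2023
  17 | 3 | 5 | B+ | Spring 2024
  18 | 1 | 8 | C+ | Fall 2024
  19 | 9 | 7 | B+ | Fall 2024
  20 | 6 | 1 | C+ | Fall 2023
SELECT COUNT(*) FROM students

Execution result:
10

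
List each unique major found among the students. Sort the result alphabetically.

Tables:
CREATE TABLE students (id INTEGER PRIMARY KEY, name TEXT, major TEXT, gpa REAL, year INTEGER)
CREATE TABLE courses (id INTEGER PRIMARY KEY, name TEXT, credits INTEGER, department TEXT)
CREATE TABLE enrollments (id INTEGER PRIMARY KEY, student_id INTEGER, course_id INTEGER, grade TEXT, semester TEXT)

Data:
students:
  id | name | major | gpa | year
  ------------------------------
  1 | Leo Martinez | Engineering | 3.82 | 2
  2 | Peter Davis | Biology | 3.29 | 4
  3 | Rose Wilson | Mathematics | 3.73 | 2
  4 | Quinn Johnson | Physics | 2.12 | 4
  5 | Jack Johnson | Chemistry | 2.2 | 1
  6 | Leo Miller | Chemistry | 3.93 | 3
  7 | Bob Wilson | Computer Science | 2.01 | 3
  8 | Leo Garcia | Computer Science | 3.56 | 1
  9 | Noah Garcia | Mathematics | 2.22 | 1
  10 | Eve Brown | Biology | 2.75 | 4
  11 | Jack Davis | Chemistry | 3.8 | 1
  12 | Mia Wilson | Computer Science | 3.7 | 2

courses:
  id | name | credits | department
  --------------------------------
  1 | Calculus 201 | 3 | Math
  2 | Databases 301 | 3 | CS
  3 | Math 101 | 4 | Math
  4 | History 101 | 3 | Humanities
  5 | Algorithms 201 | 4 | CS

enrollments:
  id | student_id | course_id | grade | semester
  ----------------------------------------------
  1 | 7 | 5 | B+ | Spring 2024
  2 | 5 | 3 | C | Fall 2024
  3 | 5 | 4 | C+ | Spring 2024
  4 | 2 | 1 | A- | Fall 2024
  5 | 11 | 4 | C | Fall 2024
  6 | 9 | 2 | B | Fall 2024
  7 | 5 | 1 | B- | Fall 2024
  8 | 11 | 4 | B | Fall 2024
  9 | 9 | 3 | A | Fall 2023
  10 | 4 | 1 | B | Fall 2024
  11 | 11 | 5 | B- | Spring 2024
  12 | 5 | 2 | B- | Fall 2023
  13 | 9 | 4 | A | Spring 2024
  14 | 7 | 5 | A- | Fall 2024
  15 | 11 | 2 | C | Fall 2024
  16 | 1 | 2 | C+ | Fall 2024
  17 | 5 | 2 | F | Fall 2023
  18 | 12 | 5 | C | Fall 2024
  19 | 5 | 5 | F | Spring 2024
SELECT DISTINCT major FROM students ORDER BY major

Execution result:
major
Biology
Chemistry
Computer Science
Engineering
Mathematics
Physics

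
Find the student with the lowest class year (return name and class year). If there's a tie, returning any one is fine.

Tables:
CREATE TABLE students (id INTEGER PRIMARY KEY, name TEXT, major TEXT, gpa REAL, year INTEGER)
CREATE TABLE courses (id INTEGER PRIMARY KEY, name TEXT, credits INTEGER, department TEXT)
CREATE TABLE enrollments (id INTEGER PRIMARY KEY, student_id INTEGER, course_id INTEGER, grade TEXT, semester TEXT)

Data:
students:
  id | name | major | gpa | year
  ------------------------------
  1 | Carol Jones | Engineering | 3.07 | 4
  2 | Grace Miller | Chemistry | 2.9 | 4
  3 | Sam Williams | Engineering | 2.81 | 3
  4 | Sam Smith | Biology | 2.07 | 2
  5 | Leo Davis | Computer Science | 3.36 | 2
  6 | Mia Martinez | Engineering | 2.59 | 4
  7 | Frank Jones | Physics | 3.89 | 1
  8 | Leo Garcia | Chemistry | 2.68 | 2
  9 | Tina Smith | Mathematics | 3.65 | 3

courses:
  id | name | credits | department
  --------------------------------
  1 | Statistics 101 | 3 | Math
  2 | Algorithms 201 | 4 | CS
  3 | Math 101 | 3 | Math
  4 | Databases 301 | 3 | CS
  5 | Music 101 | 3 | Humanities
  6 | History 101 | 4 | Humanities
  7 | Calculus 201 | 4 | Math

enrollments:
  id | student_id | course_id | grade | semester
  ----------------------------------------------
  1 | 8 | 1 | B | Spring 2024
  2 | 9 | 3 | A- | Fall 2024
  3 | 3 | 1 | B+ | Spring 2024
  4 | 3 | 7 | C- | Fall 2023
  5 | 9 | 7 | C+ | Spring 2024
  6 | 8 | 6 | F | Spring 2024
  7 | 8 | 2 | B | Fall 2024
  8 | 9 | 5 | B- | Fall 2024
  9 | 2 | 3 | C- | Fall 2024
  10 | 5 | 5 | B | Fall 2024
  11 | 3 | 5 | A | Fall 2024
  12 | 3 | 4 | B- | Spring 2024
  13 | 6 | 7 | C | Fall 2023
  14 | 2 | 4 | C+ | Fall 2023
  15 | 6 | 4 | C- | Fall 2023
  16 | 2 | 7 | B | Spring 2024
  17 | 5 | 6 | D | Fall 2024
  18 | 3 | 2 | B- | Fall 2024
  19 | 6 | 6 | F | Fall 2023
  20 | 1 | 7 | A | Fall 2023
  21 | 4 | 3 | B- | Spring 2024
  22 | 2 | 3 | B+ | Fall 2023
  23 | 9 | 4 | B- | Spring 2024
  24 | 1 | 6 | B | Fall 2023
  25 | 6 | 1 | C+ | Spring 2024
SELECT name, year FROM students ORDER BY year ASC LIMIT 1

Execution result:
name | year
Frank Jones | 1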